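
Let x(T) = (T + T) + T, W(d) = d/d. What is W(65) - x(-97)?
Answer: 292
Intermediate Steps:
W(d) = 1
x(T) = 3*T (x(T) = 2*T + T = 3*T)
W(65) - x(-97) = 1 - 3*(-97) = 1 - 1*(-291) = 1 + 291 = 292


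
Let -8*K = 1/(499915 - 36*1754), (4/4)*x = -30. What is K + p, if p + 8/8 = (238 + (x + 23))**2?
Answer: 186448804479/3494168 ≈ 53360.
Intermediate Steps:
x = -30
p = 53360 (p = -1 + (238 + (-30 + 23))**2 = -1 + (238 - 7)**2 = -1 + 231**2 = -1 + 53361 = 53360)
K = -1/3494168 (K = -1/(8*(499915 - 36*1754)) = -1/(8*(499915 - 63144)) = -1/8/436771 = -1/8*1/436771 = -1/3494168 ≈ -2.8619e-7)
K + p = -1/3494168 + 53360 = 186448804479/3494168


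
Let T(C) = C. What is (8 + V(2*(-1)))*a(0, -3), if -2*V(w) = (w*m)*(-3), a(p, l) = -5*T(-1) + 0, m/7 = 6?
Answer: -590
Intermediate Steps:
m = 42 (m = 7*6 = 42)
a(p, l) = 5 (a(p, l) = -5*(-1) + 0 = 5 + 0 = 5)
V(w) = 63*w (V(w) = -w*42*(-3)/2 = -42*w*(-3)/2 = -(-63)*w = 63*w)
(8 + V(2*(-1)))*a(0, -3) = (8 + 63*(2*(-1)))*5 = (8 + 63*(-2))*5 = (8 - 126)*5 = -118*5 = -590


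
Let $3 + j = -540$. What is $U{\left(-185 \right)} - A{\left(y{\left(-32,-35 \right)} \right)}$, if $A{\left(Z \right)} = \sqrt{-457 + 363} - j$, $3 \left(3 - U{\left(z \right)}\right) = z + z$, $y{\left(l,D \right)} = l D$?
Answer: $- \frac{1250}{3} - i \sqrt{94} \approx -416.67 - 9.6954 i$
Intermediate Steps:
$j = -543$ ($j = -3 - 540 = -543$)
$y{\left(l,D \right)} = D l$
$U{\left(z \right)} = 3 - \frac{2 z}{3}$ ($U{\left(z \right)} = 3 - \frac{z + z}{3} = 3 - \frac{2 z}{3}$)
$A{\left(Z \right)} = 543 + i \sqrt{94}$ ($A{\left(Z \right)} = \sqrt{-457 + 363} - -543 = \sqrt{-94} + 543 = i \sqrt{94} + 543 = 543 + i \sqrt{94}$)
$U{\left(-185 \right)} - A{\left(y{\left(-32,-35 \right)} \right)} = \left(3 - - \frac{370}{3}\right) - \left(543 + i \sqrt{94}\right) = \left(3 + \frac{370}{3}\right) - \left(543 + i \sqrt{94}\right) = \frac{379}{3} - \left(543 + i \sqrt{94}\right) = - \frac{1250}{3} - i \sqrt{94}$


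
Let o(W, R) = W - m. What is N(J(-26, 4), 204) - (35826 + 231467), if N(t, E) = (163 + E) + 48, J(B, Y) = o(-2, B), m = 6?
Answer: -266878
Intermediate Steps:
o(W, R) = -6 + W (o(W, R) = W - 1*6 = W - 6 = -6 + W)
J(B, Y) = -8 (J(B, Y) = -6 - 2 = -8)
N(t, E) = 211 + E
N(J(-26, 4), 204) - (35826 + 231467) = (211 + 204) - (35826 + 231467) = 415 - 1*267293 = 415 - 267293 = -266878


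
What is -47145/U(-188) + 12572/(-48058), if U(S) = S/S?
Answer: -1132853491/24029 ≈ -47145.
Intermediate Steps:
U(S) = 1
-47145/U(-188) + 12572/(-48058) = -47145/1 + 12572/(-48058) = -47145*1 + 12572*(-1/48058) = -47145 - 6286/24029 = -1132853491/24029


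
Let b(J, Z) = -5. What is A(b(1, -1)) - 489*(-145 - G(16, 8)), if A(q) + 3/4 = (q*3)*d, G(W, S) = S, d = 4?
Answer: 299025/4 ≈ 74756.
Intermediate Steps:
A(q) = -3/4 + 12*q (A(q) = -3/4 + (q*3)*4 = -3/4 + (3*q)*4 = -3/4 + 12*q)
A(b(1, -1)) - 489*(-145 - G(16, 8)) = (-3/4 + 12*(-5)) - 489*(-145 - 1*8) = (-3/4 - 60) - 489*(-145 - 8) = -243/4 - 489*(-153) = -243/4 + 74817 = 299025/4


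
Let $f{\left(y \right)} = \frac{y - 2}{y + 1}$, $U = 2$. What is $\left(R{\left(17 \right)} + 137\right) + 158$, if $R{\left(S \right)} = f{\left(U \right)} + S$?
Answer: $312$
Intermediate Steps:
$f{\left(y \right)} = \frac{-2 + y}{1 + y}$
$R{\left(S \right)} = S$ ($R{\left(S \right)} = \frac{-2 + 2}{1 + 2} + S = \frac{1}{3} \cdot 0 + S = 0 + S = S$)
$\left(R{\left(17 \right)} + 137\right) + 158 = \left(17 + 137\right) + 158 = 154 + 158 = 312$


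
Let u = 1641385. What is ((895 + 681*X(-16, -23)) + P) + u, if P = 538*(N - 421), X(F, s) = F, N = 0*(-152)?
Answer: 1404886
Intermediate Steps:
N = 0
P = -226498 (P = 538*(0 - 421) = 538*(-421) = -226498)
((895 + 681*X(-16, -23)) + P) + u = ((895 + 681*(-16)) - 226498) + 1641385 = ((895 - 10896) - 226498) + 1641385 = (-10001 - 226498) + 1641385 = -236499 + 1641385 = 1404886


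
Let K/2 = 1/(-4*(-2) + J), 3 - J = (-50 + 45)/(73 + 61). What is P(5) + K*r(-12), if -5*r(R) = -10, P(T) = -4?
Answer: -5380/1479 ≈ -3.6376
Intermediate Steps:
J = 407/134 (J = 3 - (-50 + 45)/(73 + 61) = 3 - (-5)/134 = 3 - 1*(-5/134) = 3 + 5/134 = 407/134 ≈ 3.0373)
K = 268/1479 (K = 2/(-4*(-2) + 407/134) = 2/(8 + 407/134) = 2/(1479/134) = 2*(134/1479) = 268/1479 ≈ 0.18120)
r(R) = 2 (r(R) = -1/5*(-10) = 2)
P(5) + K*r(-12) = -4 + (268/1479)*2 = -4 + 536/1479 = -5380/1479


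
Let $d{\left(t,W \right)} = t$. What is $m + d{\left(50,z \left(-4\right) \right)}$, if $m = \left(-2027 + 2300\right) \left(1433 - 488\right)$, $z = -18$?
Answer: $258035$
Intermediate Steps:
$m = 257985$ ($m = 273 \cdot 945 = 257985$)
$m + d{\left(50,z \left(-4\right) \right)} = 257985 + 50 = 258035$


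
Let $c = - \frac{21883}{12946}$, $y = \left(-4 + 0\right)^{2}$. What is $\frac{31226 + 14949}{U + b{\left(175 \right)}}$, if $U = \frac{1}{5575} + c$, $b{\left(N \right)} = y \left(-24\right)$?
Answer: $- \frac{3332632141250}{27836781579} \approx -119.72$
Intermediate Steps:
$y = 16$ ($y = \left(-4\right)^{2} = 16$)
$c = - \frac{21883}{12946}$ ($c = \left(-21883\right) \frac{1}{12946} = - \frac{21883}{12946} \approx -1.6903$)
$b{\left(N \right)} = -384$ ($b{\left(N \right)} = 16 \left(-24\right) = -384$)
$U = - \frac{121984779}{72173950}$ ($U = \frac{1}{5575} - \frac{21883}{12946} = - \frac{121984779}{72173950} \approx -1.6901$)
$\frac{31226 + 14949}{U + b{\left(175 \right)}} = \frac{31226 + 14949}{- \frac{121984779}{72173950} - 384} = \frac{46175}{- \frac{27836781579}{72173950}} = 46175 \left(- \frac{72173950}{27836781579}\right) = - \frac{3332632141250}{27836781579}$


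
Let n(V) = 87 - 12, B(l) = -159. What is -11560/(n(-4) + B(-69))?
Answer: 2890/21 ≈ 137.62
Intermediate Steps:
n(V) = 75
-11560/(n(-4) + B(-69)) = -11560/(75 - 159) = -11560/(-84) = -11560*(-1/84) = 2890/21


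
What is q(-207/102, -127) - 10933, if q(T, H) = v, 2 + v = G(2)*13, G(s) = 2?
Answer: -10909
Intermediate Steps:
v = 24 (v = -2 + 2*13 = -2 + 26 = 24)
q(T, H) = 24
q(-207/102, -127) - 10933 = 24 - 10933 = -10909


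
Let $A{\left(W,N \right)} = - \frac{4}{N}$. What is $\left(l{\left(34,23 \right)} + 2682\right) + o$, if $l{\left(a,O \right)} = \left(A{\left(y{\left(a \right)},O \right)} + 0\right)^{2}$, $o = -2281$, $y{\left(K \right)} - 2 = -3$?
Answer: $\frac{212145}{529} \approx 401.03$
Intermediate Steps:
$y{\left(K \right)} = -1$ ($y{\left(K \right)} = 2 - 3 = -1$)
$l{\left(a,O \right)} = \frac{16}{O^{2}}$ ($l{\left(a,O \right)} = \left(- \frac{4}{O} + 0\right)^{2} = \left(- \frac{4}{O}\right)^{2} = \frac{16}{O^{2}}$)
$\left(l{\left(34,23 \right)} + 2682\right) + o = \left(\frac{16}{529} + 2682\right) - 2281 = \frac{1418794}{529} - 2281 = \frac{212145}{529}$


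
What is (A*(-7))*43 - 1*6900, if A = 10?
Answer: -9910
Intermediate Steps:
(A*(-7))*43 - 1*6900 = (10*(-7))*43 - 1*6900 = -70*43 - 6900 = -3010 - 6900 = -9910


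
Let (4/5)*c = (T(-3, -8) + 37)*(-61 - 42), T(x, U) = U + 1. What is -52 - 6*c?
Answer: 23123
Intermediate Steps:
T(x, U) = 1 + U
c = -7725/2 (c = 5*(((1 - 8) + 37)*(-61 - 42))/4 = 5*((-7 + 37)*(-103))/4 = 5*(30*(-103))/4 = (5/4)*(-3090) = -7725/2 ≈ -3862.5)
-52 - 6*c = -52 - 6*(-7725/2) = -52 + 23175 = 23123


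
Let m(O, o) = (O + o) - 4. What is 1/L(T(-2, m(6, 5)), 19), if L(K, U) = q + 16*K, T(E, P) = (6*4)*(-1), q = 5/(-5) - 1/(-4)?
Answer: -4/1539 ≈ -0.0025991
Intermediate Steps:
m(O, o) = -4 + O + o
q = -¾ (q = 5*(-⅕) - 1*(-¼) = -1 + ¼ = -¾ ≈ -0.75000)
T(E, P) = -24 (T(E, P) = 24*(-1) = -24)
L(K, U) = -¾ + 16*K
1/L(T(-2, m(6, 5)), 19) = 1/(-¾ + 16*(-24)) = 1/(-¾ - 384) = 1/(-1539/4) = -4/1539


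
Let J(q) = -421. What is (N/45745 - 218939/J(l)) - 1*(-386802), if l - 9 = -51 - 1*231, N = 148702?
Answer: 7459360371387/19258645 ≈ 3.8733e+5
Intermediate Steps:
l = -273 (l = 9 + (-51 - 1*231) = 9 + (-51 - 231) = 9 - 282 = -273)
(N/45745 - 218939/J(l)) - 1*(-386802) = (148702/45745 - 218939/(-421)) - 1*(-386802) = (148702*(1/45745) - 218939*(-1/421)) + 386802 = (148702/45745 + 218939/421) + 386802 = 10077968097/19258645 + 386802 = 7459360371387/19258645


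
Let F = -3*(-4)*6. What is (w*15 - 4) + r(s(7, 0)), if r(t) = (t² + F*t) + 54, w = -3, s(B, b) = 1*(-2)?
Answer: -135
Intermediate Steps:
s(B, b) = -2
F = 72 (F = 12*6 = 72)
r(t) = 54 + t² + 72*t (r(t) = (t² + 72*t) + 54 = 54 + t² + 72*t)
(w*15 - 4) + r(s(7, 0)) = (-3*15 - 4) + (54 + (-2)² + 72*(-2)) = (-45 - 4) + (54 + 4 - 144) = -49 - 86 = -135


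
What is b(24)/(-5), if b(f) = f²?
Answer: -576/5 ≈ -115.20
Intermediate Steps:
b(24)/(-5) = 24²/(-5) = -⅕*576 = -576/5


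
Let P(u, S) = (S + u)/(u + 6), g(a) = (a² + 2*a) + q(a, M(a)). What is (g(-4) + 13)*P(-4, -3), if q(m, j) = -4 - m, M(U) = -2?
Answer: -147/2 ≈ -73.500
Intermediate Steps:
g(a) = -4 + a + a² (g(a) = (a² + 2*a) + (-4 - a) = -4 + a + a²)
P(u, S) = (S + u)/(6 + u)
(g(-4) + 13)*P(-4, -3) = ((-4 - 4 + (-4)²) + 13)*((-3 - 4)/(6 - 4)) = ((-4 - 4 + 16) + 13)*(-7/2) = (8 + 13)*((½)*(-7)) = 21*(-7/2) = -147/2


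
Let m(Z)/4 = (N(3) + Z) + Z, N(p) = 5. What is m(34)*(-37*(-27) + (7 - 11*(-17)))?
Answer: 348356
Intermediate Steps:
m(Z) = 20 + 8*Z (m(Z) = 4*((5 + Z) + Z) = 4*(5 + 2*Z) = 20 + 8*Z)
m(34)*(-37*(-27) + (7 - 11*(-17))) = (20 + 8*34)*(-37*(-27) + (7 - 11*(-17))) = (20 + 272)*(999 + (7 + 187)) = 292*(999 + 194) = 292*1193 = 348356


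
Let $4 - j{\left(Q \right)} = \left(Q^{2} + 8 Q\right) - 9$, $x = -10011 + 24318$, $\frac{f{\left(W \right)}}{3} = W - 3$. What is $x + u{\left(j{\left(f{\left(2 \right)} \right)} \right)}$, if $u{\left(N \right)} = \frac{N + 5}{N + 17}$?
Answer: $\frac{214616}{15} \approx 14308.0$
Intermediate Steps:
$f{\left(W \right)} = -9 + 3 W$ ($f{\left(W \right)} = 3 \left(W - 3\right) = 3 \left(-3 + W\right) = -9 + 3 W$)
$x = 14307$
$j{\left(Q \right)} = 13 - Q^{2} - 8 Q$ ($j{\left(Q \right)} = 4 - \left(\left(Q^{2} + 8 Q\right) - 9\right) = 4 - \left(-9 + Q^{2} + 8 Q\right) = 13 - Q^{2} - 8 Q$)
$u{\left(N \right)} = \frac{5 + N}{17 + N}$
$x + u{\left(j{\left(f{\left(2 \right)} \right)} \right)} = 14307 + \frac{5 - \left(-13 + \left(-9 + 3 \cdot 2\right)^{2} + 8 \left(-9 + 3 \cdot 2\right)\right)}{17 - \left(-13 + \left(-9 + 3 \cdot 2\right)^{2} + 8 \left(-9 + 3 \cdot 2\right)\right)} = 14307 + \frac{5 - \left(-13 + \left(-9 + 6\right)^{2} + 8 \left(-9 + 6\right)\right)}{17 - \left(-13 + \left(-9 + 6\right)^{2} + 8 \left(-9 + 6\right)\right)} = 14307 + \frac{5 - -28}{17 - -28} = 14307 + \frac{5 + \left(13 - 9 + 24\right)}{17 + \left(13 - 9 + 24\right)} = 14307 + \frac{5 + 28}{17 + 28} = 14307 + \frac{1}{45} \cdot 33 = 14307 + \frac{11}{15} = \frac{214616}{15}$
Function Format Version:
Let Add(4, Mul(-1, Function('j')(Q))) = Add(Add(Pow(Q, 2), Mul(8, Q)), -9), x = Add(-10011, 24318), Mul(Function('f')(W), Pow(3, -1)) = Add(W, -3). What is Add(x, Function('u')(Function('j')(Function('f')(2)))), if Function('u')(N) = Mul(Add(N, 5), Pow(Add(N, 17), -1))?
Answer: Rational(214616, 15) ≈ 14308.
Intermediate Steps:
Function('f')(W) = Add(-9, Mul(3, W)) (Function('f')(W) = Mul(3, Add(W, -3)) = Mul(3, Add(-3, W)) = Add(-9, Mul(3, W)))
x = 14307
Function('j')(Q) = Add(13, Mul(-1, Pow(Q, 2)), Mul(-8, Q)) (Function('j')(Q) = Add(4, Mul(-1, Add(Add(Pow(Q, 2), Mul(8, Q)), -9))) = Add(4, Mul(-1, Add(-9, Pow(Q, 2), Mul(8, Q)))) = Add(4, Add(9, Mul(-1, Pow(Q, 2)), Mul(-8, Q))) = Add(13, Mul(-1, Pow(Q, 2)), Mul(-8, Q)))
Function('u')(N) = Mul(Pow(Add(17, N), -1), Add(5, N)) (Function('u')(N) = Mul(Add(5, N), Pow(Add(17, N), -1)) = Mul(Pow(Add(17, N), -1), Add(5, N)))
Add(x, Function('u')(Function('j')(Function('f')(2)))) = Add(14307, Mul(Pow(Add(17, Add(13, Mul(-1, Pow(Add(-9, Mul(3, 2)), 2)), Mul(-8, Add(-9, Mul(3, 2))))), -1), Add(5, Add(13, Mul(-1, Pow(Add(-9, Mul(3, 2)), 2)), Mul(-8, Add(-9, Mul(3, 2))))))) = Add(14307, Mul(Pow(Add(17, Add(13, Mul(-1, Pow(Add(-9, 6), 2)), Mul(-8, Add(-9, 6)))), -1), Add(5, Add(13, Mul(-1, Pow(Add(-9, 6), 2)), Mul(-8, Add(-9, 6)))))) = Add(14307, Mul(Pow(Add(17, Add(13, Mul(-1, Pow(-3, 2)), Mul(-8, -3))), -1), Add(5, Add(13, Mul(-1, Pow(-3, 2)), Mul(-8, -3))))) = Add(14307, Mul(Pow(Add(17, Add(13, Mul(-1, 9), 24)), -1), Add(5, Add(13, Mul(-1, 9), 24)))) = Add(14307, Mul(Pow(Add(17, Add(13, -9, 24)), -1), Add(5, Add(13, -9, 24)))) = Add(14307, Mul(Pow(Add(17, 28), -1), Add(5, 28))) = Add(14307, Mul(Pow(45, -1), 33)) = Add(14307, Mul(Rational(1, 45), 33)) = Add(14307, Rational(11, 15)) = Rational(214616, 15)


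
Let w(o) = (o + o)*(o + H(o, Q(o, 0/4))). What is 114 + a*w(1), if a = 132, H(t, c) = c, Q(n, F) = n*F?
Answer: 378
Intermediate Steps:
Q(n, F) = F*n
w(o) = 2*o**2 (w(o) = (o + o)*(o + (0/4)*o) = (2*o)*(o + (0*(1/4))*o) = (2*o)*(o + 0*o) = (2*o)*(o + 0) = (2*o)*o = 2*o**2)
114 + a*w(1) = 114 + 132*(2*1**2) = 114 + 132*(2*1) = 114 + 132*2 = 114 + 264 = 378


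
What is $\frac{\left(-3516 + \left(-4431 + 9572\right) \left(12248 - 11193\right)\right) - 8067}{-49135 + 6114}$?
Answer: $- \frac{5412172}{43021} \approx -125.8$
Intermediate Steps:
$\frac{\left(-3516 + \left(-4431 + 9572\right) \left(12248 - 11193\right)\right) - 8067}{-49135 + 6114} = \frac{\left(-3516 + 5141 \cdot 1055\right) - 8067}{-43021} = \left(\left(-3516 + 5423755\right) - 8067\right) \left(- \frac{1}{43021}\right) = \left(5420239 - 8067\right) \left(- \frac{1}{43021}\right) = 5412172 \left(- \frac{1}{43021}\right) = - \frac{5412172}{43021}$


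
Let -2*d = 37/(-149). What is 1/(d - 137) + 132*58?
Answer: 312280286/40789 ≈ 7656.0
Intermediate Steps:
d = 37/298 (d = -37/(2*(-149)) = -37*(-1)/(2*149) = -½*(-37/149) = 37/298 ≈ 0.12416)
1/(d - 137) + 132*58 = 1/(37/298 - 137) + 132*58 = 1/(-40789/298) + 7656 = -298/40789 + 7656 = 312280286/40789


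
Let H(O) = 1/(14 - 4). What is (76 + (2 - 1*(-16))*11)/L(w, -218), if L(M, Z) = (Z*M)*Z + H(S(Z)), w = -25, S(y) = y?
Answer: -2740/11880999 ≈ -0.00023062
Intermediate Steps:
H(O) = ⅒ (H(O) = 1/10 = ⅒)
L(M, Z) = ⅒ + M*Z² (L(M, Z) = (Z*M)*Z + ⅒ = (M*Z)*Z + ⅒ = M*Z² + ⅒ = ⅒ + M*Z²)
(76 + (2 - 1*(-16))*11)/L(w, -218) = (76 + (2 - 1*(-16))*11)/(⅒ - 25*(-218)²) = (76 + (2 + 16)*11)/(⅒ - 25*47524) = (76 + 18*11)/(⅒ - 1188100) = (76 + 198)/(-11880999/10) = 274*(-10/11880999) = -2740/11880999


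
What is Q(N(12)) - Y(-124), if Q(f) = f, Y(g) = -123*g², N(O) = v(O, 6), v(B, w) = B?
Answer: 1891260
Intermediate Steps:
N(O) = O
Q(N(12)) - Y(-124) = 12 - (-123)*(-124)² = 12 - (-123)*15376 = 12 - 1*(-1891248) = 12 + 1891248 = 1891260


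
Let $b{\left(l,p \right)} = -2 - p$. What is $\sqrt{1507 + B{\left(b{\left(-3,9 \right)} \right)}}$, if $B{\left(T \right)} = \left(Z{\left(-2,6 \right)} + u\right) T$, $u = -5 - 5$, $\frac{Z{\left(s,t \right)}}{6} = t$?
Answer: $\sqrt{1221} \approx 34.943$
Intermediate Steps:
$Z{\left(s,t \right)} = 6 t$
$u = -10$ ($u = -5 - 5 = -10$)
$B{\left(T \right)} = 26 T$ ($B{\left(T \right)} = \left(6 \cdot 6 - 10\right) T = \left(36 - 10\right) T = 26 T$)
$\sqrt{1507 + B{\left(b{\left(-3,9 \right)} \right)}} = \sqrt{1507 + 26 \left(-2 - 9\right)} = \sqrt{1507 + 26 \left(-11\right)} = \sqrt{1507 - 286} = \sqrt{1221}$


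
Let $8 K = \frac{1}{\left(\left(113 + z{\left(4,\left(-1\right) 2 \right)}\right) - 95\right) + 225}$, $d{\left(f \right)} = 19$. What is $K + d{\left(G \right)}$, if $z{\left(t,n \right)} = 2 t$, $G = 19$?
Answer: $\frac{38153}{2008} \approx 19.0$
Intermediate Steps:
$K = \frac{1}{2008}$ ($K = \frac{1}{8 \left(\left(\left(113 + 2 \cdot 4\right) - 95\right) + 225\right)} = \frac{1}{8 \left(\left(\left(113 + 8\right) - 95\right) + 225\right)} = \frac{1}{8 \left(\left(121 - 95\right) + 225\right)} = \frac{1}{8 \left(26 + 225\right)} = \frac{1}{8 \cdot 251} = \frac{1}{8} \cdot \frac{1}{251} = \frac{1}{2008} \approx 0.00049801$)
$K + d{\left(G \right)} = \frac{1}{2008} + 19 = \frac{38153}{2008}$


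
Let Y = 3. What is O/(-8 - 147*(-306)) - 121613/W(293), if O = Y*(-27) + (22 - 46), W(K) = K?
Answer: -5469453827/13177382 ≈ -415.06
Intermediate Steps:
O = -105 (O = 3*(-27) + (22 - 46) = -81 - 24 = -105)
O/(-8 - 147*(-306)) - 121613/W(293) = -105/(-8 - 147*(-306)) - 121613/293 = -105/(-8 + 44982) - 121613*1/293 = -105/44974 - 121613/293 = -5469453827/13177382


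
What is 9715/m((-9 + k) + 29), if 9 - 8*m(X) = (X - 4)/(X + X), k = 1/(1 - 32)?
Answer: 96217360/10647 ≈ 9037.0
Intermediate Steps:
k = -1/31 (k = 1/(-31) = -1/31 ≈ -0.032258)
m(X) = 9/8 - (-4 + X)/(16*X) (m(X) = 9/8 - (X - 4)/(8*(X + X)) = 9/8 - (-4 + X)/(8*(2*X)) = 9/8 - (-4 + X)*1/(2*X)/8 = 9/8 - (-4 + X)/(16*X))
9715/m((-9 + k) + 29) = 9715/(((4 + 17*((-9 - 1/31) + 29))/(16*((-9 - 1/31) + 29)))) = 9715/(((4 + 17*(-280/31 + 29))/(16*(-280/31 + 29)))) = 9715/(((4 + 17*(619/31))/(16*(619/31)))) = 9715/(((1/16)*(31/619)*(4 + 10523/31))) = 9715/(((1/16)*(31/619)*(10647/31))) = 9715/(10647/9904) = 9715*(9904/10647) = 96217360/10647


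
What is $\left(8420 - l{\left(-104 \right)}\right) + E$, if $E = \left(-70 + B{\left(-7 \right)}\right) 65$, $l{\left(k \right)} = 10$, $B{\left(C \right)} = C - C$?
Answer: $3860$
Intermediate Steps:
$B{\left(C \right)} = 0$
$E = -4550$ ($E = \left(-70 + 0\right) 65 = \left(-70\right) 65 = -4550$)
$\left(8420 - l{\left(-104 \right)}\right) + E = \left(8420 - 10\right) - 4550 = 8410 - 4550 = 3860$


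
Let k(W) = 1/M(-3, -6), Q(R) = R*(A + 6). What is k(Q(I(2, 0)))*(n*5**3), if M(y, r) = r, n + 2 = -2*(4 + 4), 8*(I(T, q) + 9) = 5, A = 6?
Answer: 375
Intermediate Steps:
I(T, q) = -67/8 (I(T, q) = -9 + (1/8)*5 = -9 + 5/8 = -67/8)
n = -18 (n = -2 - 2*(4 + 4) = -2 - 2*8 = -2 - 16 = -18)
Q(R) = 12*R (Q(R) = R*(6 + 6) = R*12 = 12*R)
k(W) = -1/6 (k(W) = 1/(-6) = -1/6)
k(Q(I(2, 0)))*(n*5**3) = -(-3)*5**3 = -(-3)*125 = -1/6*(-2250) = 375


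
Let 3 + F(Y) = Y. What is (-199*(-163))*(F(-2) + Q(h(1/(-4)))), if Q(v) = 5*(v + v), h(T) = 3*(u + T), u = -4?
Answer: -8595805/2 ≈ -4.2979e+6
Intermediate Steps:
F(Y) = -3 + Y
h(T) = -12 + 3*T (h(T) = 3*(-4 + T) = -12 + 3*T)
Q(v) = 10*v (Q(v) = 5*(2*v) = 10*v)
(-199*(-163))*(F(-2) + Q(h(1/(-4)))) = (-199*(-163))*((-3 - 2) + 10*(-12 + 3/(-4))) = 32437*(-5 + 10*(-12 + 3*(-¼))) = 32437*(-5 + 10*(-12 - ¾)) = 32437*(-5 + 10*(-51/4)) = 32437*(-5 - 255/2) = 32437*(-265/2) = -8595805/2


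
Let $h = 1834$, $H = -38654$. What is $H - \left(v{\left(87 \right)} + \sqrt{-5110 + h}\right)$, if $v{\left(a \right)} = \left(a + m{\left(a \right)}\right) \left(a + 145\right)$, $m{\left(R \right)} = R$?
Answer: $-79022 - 6 i \sqrt{91} \approx -79022.0 - 57.236 i$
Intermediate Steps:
$v{\left(a \right)} = 2 a \left(145 + a\right)$ ($v{\left(a \right)} = \left(a + a\right) \left(a + 145\right) = 2 a \left(145 + a\right)$)
$H - \left(v{\left(87 \right)} + \sqrt{-5110 + h}\right) = -38654 - \left(2 \cdot 87 \left(145 + 87\right) + \sqrt{-5110 + 1834}\right) = -38654 - \left(2 \cdot 87 \cdot 232 + \sqrt{-3276}\right) = -38654 - \left(40368 + 6 i \sqrt{91}\right) = -79022 - 6 i \sqrt{91}$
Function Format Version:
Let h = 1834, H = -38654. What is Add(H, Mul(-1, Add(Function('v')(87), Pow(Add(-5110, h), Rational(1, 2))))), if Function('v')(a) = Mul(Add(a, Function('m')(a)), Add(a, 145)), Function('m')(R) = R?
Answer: Add(-79022, Mul(-6, I, Pow(91, Rational(1, 2)))) ≈ Add(-79022., Mul(-57.236, I))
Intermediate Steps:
Function('v')(a) = Mul(2, a, Add(145, a)) (Function('v')(a) = Mul(Add(a, a), Add(a, 145)) = Mul(Mul(2, a), Add(145, a)) = Mul(2, a, Add(145, a)))
Add(H, Mul(-1, Add(Function('v')(87), Pow(Add(-5110, h), Rational(1, 2))))) = Add(-38654, Mul(-1, Add(Mul(2, 87, Add(145, 87)), Pow(Add(-5110, 1834), Rational(1, 2))))) = Add(-38654, Mul(-1, Add(Mul(2, 87, 232), Pow(-3276, Rational(1, 2))))) = Add(-38654, Mul(-1, Add(40368, Mul(6, I, Pow(91, Rational(1, 2)))))) = Add(-38654, Add(-40368, Mul(-6, I, Pow(91, Rational(1, 2))))) = Add(-79022, Mul(-6, I, Pow(91, Rational(1, 2))))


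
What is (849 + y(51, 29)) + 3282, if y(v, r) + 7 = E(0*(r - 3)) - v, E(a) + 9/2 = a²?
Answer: 8137/2 ≈ 4068.5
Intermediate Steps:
E(a) = -9/2 + a²
y(v, r) = -23/2 - v (y(v, r) = -7 + ((-9/2 + (0*(r - 3))²) - v) = -7 + ((-9/2 + (0*(-3 + r))²) - v) = -7 + ((-9/2 + 0²) - v) = -7 + ((-9/2 + 0) - v) = -7 + (-9/2 - v) = -23/2 - v)
(849 + y(51, 29)) + 3282 = (849 + (-23/2 - 1*51)) + 3282 = (849 + (-23/2 - 51)) + 3282 = (849 - 125/2) + 3282 = 1573/2 + 3282 = 8137/2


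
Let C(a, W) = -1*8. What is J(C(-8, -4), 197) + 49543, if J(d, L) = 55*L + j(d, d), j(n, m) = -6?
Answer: 60372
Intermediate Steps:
C(a, W) = -8
J(d, L) = -6 + 55*L (J(d, L) = 55*L - 6 = -6 + 55*L)
J(C(-8, -4), 197) + 49543 = (-6 + 55*197) + 49543 = (-6 + 10835) + 49543 = 10829 + 49543 = 60372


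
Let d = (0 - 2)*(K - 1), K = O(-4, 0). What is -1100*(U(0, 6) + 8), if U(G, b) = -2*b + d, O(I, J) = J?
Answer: 2200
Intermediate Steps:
K = 0
d = 2 (d = (0 - 2)*(0 - 1) = -2*(-1) = 2)
U(G, b) = 2 - 2*b (U(G, b) = -2*b + 2 = 2 - 2*b)
-1100*(U(0, 6) + 8) = -1100*((2 - 2*6) + 8) = -1100*((2 - 12) + 8) = -1100*(-10 + 8) = -1100*(-2) = -220*(-10) = 2200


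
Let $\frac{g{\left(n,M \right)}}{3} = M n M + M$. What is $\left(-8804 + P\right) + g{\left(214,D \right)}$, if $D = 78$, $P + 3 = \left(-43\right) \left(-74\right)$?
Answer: $3900537$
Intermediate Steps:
$P = 3179$ ($P = -3 - -3182 = -3 + 3182 = 3179$)
$g{\left(n,M \right)} = 3 M + 3 n M^{2}$ ($g{\left(n,M \right)} = 3 \left(M n M + M\right) = 3 \left(n M^{2} + M\right) = 3 \left(M + n M^{2}\right) = 3 M + 3 n M^{2}$)
$\left(-8804 + P\right) + g{\left(214,D \right)} = \left(-8804 + 3179\right) + 3 \cdot 78 \left(1 + 78 \cdot 214\right) = -5625 + 3 \cdot 78 \left(1 + 16692\right) = -5625 + 3 \cdot 78 \cdot 16693 = -5625 + 3906162 = 3900537$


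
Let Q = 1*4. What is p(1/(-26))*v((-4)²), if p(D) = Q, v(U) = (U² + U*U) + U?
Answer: 2112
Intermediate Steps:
Q = 4
v(U) = U + 2*U² (v(U) = (U² + U²) + U = 2*U² + U = U + 2*U²)
p(D) = 4
p(1/(-26))*v((-4)²) = 4*((-4)²*(1 + 2*(-4)²)) = 4*(16*(1 + 2*16)) = 4*(16*(1 + 32)) = 4*(16*33) = 4*528 = 2112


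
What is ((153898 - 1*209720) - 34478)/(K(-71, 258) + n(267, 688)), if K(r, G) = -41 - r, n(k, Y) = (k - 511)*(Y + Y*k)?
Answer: 45150/22494833 ≈ 0.0020071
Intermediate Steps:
n(k, Y) = (-511 + k)*(Y + Y*k)
((153898 - 1*209720) - 34478)/(K(-71, 258) + n(267, 688)) = ((153898 - 1*209720) - 34478)/((-41 - 1*(-71)) + 688*(-511 + 267² - 510*267)) = ((153898 - 209720) - 34478)/((-41 + 71) + 688*(-511 + 71289 - 136170)) = (-55822 - 34478)/(30 + 688*(-65392)) = -90300/(30 - 44989696) = -90300/(-44989666) = -90300*(-1/44989666) = 45150/22494833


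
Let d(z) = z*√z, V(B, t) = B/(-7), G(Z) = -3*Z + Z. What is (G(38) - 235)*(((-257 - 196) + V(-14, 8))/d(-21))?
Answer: 140261*I*√21/441 ≈ 1457.5*I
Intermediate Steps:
G(Z) = -2*Z
V(B, t) = -B/7 (V(B, t) = B*(-⅐) = -B/7)
d(z) = z^(3/2)
(G(38) - 235)*(((-257 - 196) + V(-14, 8))/d(-21)) = (-2*38 - 235)*(((-257 - 196) - ⅐*(-14))/((-21)^(3/2))) = (-76 - 235)*((-453 + 2)/((-21*I*√21))) = -(-140261)*I*√21/441 = 140261*I*√21/441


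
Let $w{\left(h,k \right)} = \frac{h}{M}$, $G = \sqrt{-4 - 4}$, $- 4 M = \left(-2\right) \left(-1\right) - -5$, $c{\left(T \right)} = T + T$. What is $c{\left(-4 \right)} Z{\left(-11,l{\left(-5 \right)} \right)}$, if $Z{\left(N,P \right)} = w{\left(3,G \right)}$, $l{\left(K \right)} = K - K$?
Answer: $\frac{96}{7} \approx 13.714$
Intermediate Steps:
$l{\left(K \right)} = 0$
$c{\left(T \right)} = 2 T$
$M = - \frac{7}{4}$ ($M = - \frac{\left(-2\right) \left(-1\right) - -5}{4} = - \frac{2 + 5}{4} = \left(- \frac{1}{4}\right) 7 = - \frac{7}{4} \approx -1.75$)
$G = 2 i \sqrt{2}$ ($G = \sqrt{-8} = 2 i \sqrt{2} \approx 2.8284 i$)
$w{\left(h,k \right)} = - \frac{4 h}{7}$ ($w{\left(h,k \right)} = \frac{h}{- \frac{7}{4}} = h \left(- \frac{4}{7}\right) = - \frac{4 h}{7}$)
$Z{\left(N,P \right)} = - \frac{12}{7}$ ($Z{\left(N,P \right)} = \left(- \frac{4}{7}\right) 3 = - \frac{12}{7}$)
$c{\left(-4 \right)} Z{\left(-11,l{\left(-5 \right)} \right)} = 2 \left(-4\right) \left(- \frac{12}{7}\right) = \left(-8\right) \left(- \frac{12}{7}\right) = \frac{96}{7}$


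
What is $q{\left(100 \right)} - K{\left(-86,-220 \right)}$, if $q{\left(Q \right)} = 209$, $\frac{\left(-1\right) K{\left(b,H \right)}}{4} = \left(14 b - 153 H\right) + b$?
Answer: $129689$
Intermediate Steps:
$K{\left(b,H \right)} = - 60 b + 612 H$ ($K{\left(b,H \right)} = - 4 \left(\left(14 b - 153 H\right) + b\right) = - 4 \left(\left(- 153 H + 14 b\right) + b\right) = - 4 \left(- 153 H + 15 b\right) = - 60 b + 612 H$)
$q{\left(100 \right)} - K{\left(-86,-220 \right)} = 209 - \left(\left(-60\right) \left(-86\right) + 612 \left(-220\right)\right) = 209 - \left(5160 - 134640\right) = 209 - -129480 = 209 + 129480 = 129689$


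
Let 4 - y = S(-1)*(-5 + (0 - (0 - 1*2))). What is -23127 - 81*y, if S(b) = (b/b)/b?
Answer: -23208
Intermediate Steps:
S(b) = 1/b
y = 1 (y = 4 - (-5 + (0 - (0 - 1*2)))/(-1) = 4 - (-1)*(-5 + (0 - (0 - 2))) = 4 - (-1)*(-5 + (0 - 1*(-2))) = 4 - (-1)*(-5 + (0 + 2)) = 4 - (-1)*(-5 + 2) = 4 - (-1)*(-3) = 4 - 1*3 = 4 - 3 = 1)
-23127 - 81*y = -23127 - 81 = -23208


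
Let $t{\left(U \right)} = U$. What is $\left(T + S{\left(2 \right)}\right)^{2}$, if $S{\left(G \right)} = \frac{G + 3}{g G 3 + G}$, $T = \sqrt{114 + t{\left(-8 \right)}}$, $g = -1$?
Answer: $\frac{1721}{16} - \frac{5 \sqrt{106}}{2} \approx 81.823$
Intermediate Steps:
$T = \sqrt{106}$ ($T = \sqrt{114 - 8} = \sqrt{106} \approx 10.296$)
$S{\left(G \right)} = - \frac{3 + G}{2 G}$ ($S{\left(G \right)} = \frac{G + 3}{- G 3 + G} = \frac{3 + G}{- 3 G + G} = \frac{3 + G}{\left(-2\right) G} = \left(3 + G\right) \left(- \frac{1}{2 G}\right) = - \frac{3 + G}{2 G}$)
$\left(T + S{\left(2 \right)}\right)^{2} = \left(\sqrt{106} + \frac{-3 - 2}{2 \cdot 2}\right)^{2} = \left(\sqrt{106} + \frac{1}{2} \cdot \frac{1}{2} \left(-3 - 2\right)\right)^{2} = \left(\sqrt{106} + \frac{1}{2} \cdot \frac{1}{2} \left(-5\right)\right)^{2} = \left(\sqrt{106} - \frac{5}{4}\right)^{2} = \left(- \frac{5}{4} + \sqrt{106}\right)^{2}$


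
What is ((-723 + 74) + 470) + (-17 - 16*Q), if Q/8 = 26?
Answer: -3524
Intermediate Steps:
Q = 208 (Q = 8*26 = 208)
((-723 + 74) + 470) + (-17 - 16*Q) = ((-723 + 74) + 470) + (-17 - 16*208) = (-649 + 470) + (-17 - 3328) = -179 - 3345 = -3524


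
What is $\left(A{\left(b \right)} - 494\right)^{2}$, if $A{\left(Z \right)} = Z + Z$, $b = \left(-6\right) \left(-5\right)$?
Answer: $188356$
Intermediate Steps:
$b = 30$
$A{\left(Z \right)} = 2 Z$
$\left(A{\left(b \right)} - 494\right)^{2} = \left(2 \cdot 30 - 494\right)^{2} = \left(60 - 494\right)^{2} = \left(-434\right)^{2} = 188356$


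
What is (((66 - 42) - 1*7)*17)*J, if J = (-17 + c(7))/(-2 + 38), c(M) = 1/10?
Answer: -48841/360 ≈ -135.67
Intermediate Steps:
c(M) = ⅒
J = -169/360 (J = (-17 + ⅒)/(-2 + 38) = -169/10/36 = -169/10*1/36 = -169/360 ≈ -0.46944)
(((66 - 42) - 1*7)*17)*J = (((66 - 42) - 1*7)*17)*(-169/360) = ((24 - 7)*17)*(-169/360) = (17*17)*(-169/360) = 289*(-169/360) = -48841/360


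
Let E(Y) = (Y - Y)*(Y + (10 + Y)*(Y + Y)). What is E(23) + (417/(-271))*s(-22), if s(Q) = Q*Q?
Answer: -201828/271 ≈ -744.75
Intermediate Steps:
s(Q) = Q²
E(Y) = 0 (E(Y) = 0*(Y + (10 + Y)*(2*Y)) = 0*(Y + 2*Y*(10 + Y)) = 0)
E(23) + (417/(-271))*s(-22) = 0 + (417/(-271))*(-22)² = 0 + (417*(-1/271))*484 = 0 - 417/271*484 = 0 - 201828/271 = -201828/271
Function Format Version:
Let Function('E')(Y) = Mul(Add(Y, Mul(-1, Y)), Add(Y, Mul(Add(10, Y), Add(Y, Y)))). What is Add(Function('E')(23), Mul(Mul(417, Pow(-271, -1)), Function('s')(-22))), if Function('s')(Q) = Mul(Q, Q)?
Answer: Rational(-201828, 271) ≈ -744.75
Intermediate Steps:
Function('s')(Q) = Pow(Q, 2)
Function('E')(Y) = 0 (Function('E')(Y) = Mul(0, Add(Y, Mul(Add(10, Y), Mul(2, Y)))) = Mul(0, Add(Y, Mul(2, Y, Add(10, Y)))) = 0)
Add(Function('E')(23), Mul(Mul(417, Pow(-271, -1)), Function('s')(-22))) = Add(0, Mul(Mul(417, Pow(-271, -1)), Pow(-22, 2))) = Add(0, Mul(Mul(417, Rational(-1, 271)), 484)) = Add(0, Mul(Rational(-417, 271), 484)) = Add(0, Rational(-201828, 271)) = Rational(-201828, 271)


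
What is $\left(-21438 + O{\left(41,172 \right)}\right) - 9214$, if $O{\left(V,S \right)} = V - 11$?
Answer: $-30622$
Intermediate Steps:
$O{\left(V,S \right)} = -11 + V$
$\left(-21438 + O{\left(41,172 \right)}\right) - 9214 = \left(-21438 + \left(-11 + 41\right)\right) - 9214 = \left(-21438 + 30\right) - 9214 = -21408 - 9214 = -30622$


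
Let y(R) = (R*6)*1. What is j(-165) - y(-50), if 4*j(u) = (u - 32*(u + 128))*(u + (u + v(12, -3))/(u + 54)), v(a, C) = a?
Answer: -3062313/74 ≈ -41383.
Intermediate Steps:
y(R) = 6*R (y(R) = (6*R)*1 = 6*R)
j(u) = (-4096 - 31*u)*(u + (12 + u)/(54 + u))/4 (j(u) = ((u - 32*(u + 128))*(u + (u + 12)/(u + 54)))/4 = ((u - 32*(128 + u))*(u + (12 + u)/(54 + u)))/4 = ((u + (-4096 - 32*u))*(u + (12 + u)/(54 + u)))/4 = ((-4096 - 31*u)*(u + (12 + u)/(54 + u)))/4 = (-4096 - 31*u)*(u + (12 + u)/(54 + u))/4)
j(-165) - y(-50) = (-49152 - 225652*(-165) - 5801*(-165)**2 - 31*(-165)**3)/(4*(54 - 165)) - 6*(-50) = (1/4)*(-49152 + 37232580 - 5801*27225 - 31*(-4492125))/(-111) - 1*(-300) = (1/4)*(-1/111)*(-49152 + 37232580 - 157932225 + 139255875) + 300 = (1/4)*(-1/111)*18507078 + 300 = -3084513/74 + 300 = -3062313/74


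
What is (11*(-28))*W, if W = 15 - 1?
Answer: -4312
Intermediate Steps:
W = 14
(11*(-28))*W = (11*(-28))*14 = -308*14 = -4312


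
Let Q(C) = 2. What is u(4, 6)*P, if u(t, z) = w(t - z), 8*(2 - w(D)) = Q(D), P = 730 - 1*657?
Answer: 511/4 ≈ 127.75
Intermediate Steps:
P = 73 (P = 730 - 657 = 73)
w(D) = 7/4 (w(D) = 2 - ⅛*2 = 2 - ¼ = 7/4)
u(t, z) = 7/4
u(4, 6)*P = (7/4)*73 = 511/4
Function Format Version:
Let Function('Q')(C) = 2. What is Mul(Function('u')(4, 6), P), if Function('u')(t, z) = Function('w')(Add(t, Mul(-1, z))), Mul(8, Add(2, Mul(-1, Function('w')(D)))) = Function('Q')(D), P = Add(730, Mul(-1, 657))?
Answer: Rational(511, 4) ≈ 127.75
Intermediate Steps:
P = 73 (P = Add(730, -657) = 73)
Function('w')(D) = Rational(7, 4) (Function('w')(D) = Add(2, Mul(Rational(-1, 8), 2)) = Add(2, Rational(-1, 4)) = Rational(7, 4))
Function('u')(t, z) = Rational(7, 4)
Mul(Function('u')(4, 6), P) = Mul(Rational(7, 4), 73) = Rational(511, 4)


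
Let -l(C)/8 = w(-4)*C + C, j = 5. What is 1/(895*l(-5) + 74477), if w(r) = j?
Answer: 1/289277 ≈ 3.4569e-6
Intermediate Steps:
w(r) = 5
l(C) = -48*C (l(C) = -8*(5*C + C) = -48*C)
1/(895*l(-5) + 74477) = 1/(895*(-48*(-5)) + 74477) = 1/(895*240 + 74477) = 1/(214800 + 74477) = 1/289277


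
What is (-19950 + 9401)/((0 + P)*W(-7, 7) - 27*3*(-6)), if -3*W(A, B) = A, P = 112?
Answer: -31647/2242 ≈ -14.116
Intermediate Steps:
W(A, B) = -A/3
(-19950 + 9401)/((0 + P)*W(-7, 7) - 27*3*(-6)) = (-19950 + 9401)/((0 + 112)*(-⅓*(-7)) - 27*3*(-6)) = -10549/(112*(7/3) - 81*(-6)) = -10549/(784/3 + 486) = -10549/2242/3 = -10549*3/2242 = -31647/2242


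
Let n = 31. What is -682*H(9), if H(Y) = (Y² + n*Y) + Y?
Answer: -251658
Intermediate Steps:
H(Y) = Y² + 32*Y (H(Y) = (Y² + 31*Y) + Y = Y² + 32*Y)
-682*H(9) = -6138*(32 + 9) = -6138*41 = -682*369 = -251658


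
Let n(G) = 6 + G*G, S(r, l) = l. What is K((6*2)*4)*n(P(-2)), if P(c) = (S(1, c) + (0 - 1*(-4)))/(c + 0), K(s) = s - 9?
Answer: 273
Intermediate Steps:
K(s) = -9 + s
P(c) = (4 + c)/c (P(c) = (c + (0 - 1*(-4)))/(c + 0) = (c + (0 + 4))/c = (c + 4)/c = (4 + c)/c)
n(G) = 6 + G²
K((6*2)*4)*n(P(-2)) = (-9 + (6*2)*4)*(6 + ((4 - 2)/(-2))²) = (-9 + 12*4)*(6 + (-½*2)²) = (-9 + 48)*(6 + (-1)²) = 39*(6 + 1) = 39*7 = 273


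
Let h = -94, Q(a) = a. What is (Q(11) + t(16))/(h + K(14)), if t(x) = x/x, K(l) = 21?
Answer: -12/73 ≈ -0.16438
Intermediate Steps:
t(x) = 1
(Q(11) + t(16))/(h + K(14)) = (11 + 1)/(-94 + 21) = 12/(-73) = 12*(-1/73) = -12/73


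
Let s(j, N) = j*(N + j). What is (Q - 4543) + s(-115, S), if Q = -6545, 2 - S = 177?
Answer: 22262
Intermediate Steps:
S = -175 (S = 2 - 1*177 = 2 - 177 = -175)
(Q - 4543) + s(-115, S) = (-6545 - 4543) - 115*(-175 - 115) = -11088 - 115*(-290) = -11088 + 33350 = 22262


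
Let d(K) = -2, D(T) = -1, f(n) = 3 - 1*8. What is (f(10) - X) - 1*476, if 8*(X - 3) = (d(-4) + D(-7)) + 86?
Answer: -3955/8 ≈ -494.38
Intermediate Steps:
f(n) = -5 (f(n) = 3 - 8 = -5)
X = 107/8 (X = 3 + ((-2 - 1) + 86)/8 = 3 + (-3 + 86)/8 = 3 + (⅛)*83 = 3 + 83/8 = 107/8 ≈ 13.375)
(f(10) - X) - 1*476 = (-5 - 1*107/8) - 1*476 = (-5 - 107/8) - 476 = -147/8 - 476 = -3955/8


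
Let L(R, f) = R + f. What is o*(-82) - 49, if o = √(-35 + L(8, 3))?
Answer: -49 - 164*I*√6 ≈ -49.0 - 401.72*I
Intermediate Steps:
o = 2*I*√6 (o = √(-35 + (8 + 3)) = √(-35 + 11) = √(-24) = 2*I*√6 ≈ 4.899*I)
o*(-82) - 49 = (2*I*√6)*(-82) - 49 = -164*I*√6 - 49 = -49 - 164*I*√6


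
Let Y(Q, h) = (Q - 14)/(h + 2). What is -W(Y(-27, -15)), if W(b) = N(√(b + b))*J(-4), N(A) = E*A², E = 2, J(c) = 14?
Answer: -2296/13 ≈ -176.62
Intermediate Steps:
Y(Q, h) = (-14 + Q)/(2 + h)
N(A) = 2*A²
W(b) = 56*b (W(b) = (2*(√(b + b))²)*14 = (2*(√(2*b))²)*14 = (2*(√2*√b)²)*14 = (2*(2*b))*14 = (4*b)*14 = 56*b)
-W(Y(-27, -15)) = -56*(-14 - 27)/(2 - 15) = -56*-41/(-13) = -56*(-1/13*(-41)) = -56*41/13 = -1*2296/13 = -2296/13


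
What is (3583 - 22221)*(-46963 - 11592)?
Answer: 1091348090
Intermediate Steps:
(3583 - 22221)*(-46963 - 11592) = -18638*(-58555) = 1091348090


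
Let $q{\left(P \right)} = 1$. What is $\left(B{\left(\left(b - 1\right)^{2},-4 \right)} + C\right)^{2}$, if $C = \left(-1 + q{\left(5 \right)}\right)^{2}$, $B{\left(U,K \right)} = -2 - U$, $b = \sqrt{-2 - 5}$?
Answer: $-12 + 16 i \sqrt{7} \approx -12.0 + 42.332 i$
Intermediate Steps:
$b = i \sqrt{7}$ ($b = \sqrt{-7} = i \sqrt{7} \approx 2.6458 i$)
$C = 0$ ($C = \left(-1 + 1\right)^{2} = 0^{2} = 0$)
$\left(B{\left(\left(b - 1\right)^{2},-4 \right)} + C\right)^{2} = \left(\left(-2 - \left(i \sqrt{7} - 1\right)^{2}\right) + 0\right)^{2} = \left(\left(-2 - \left(-1 + i \sqrt{7}\right)^{2}\right) + 0\right)^{2} = \left(-2 - \left(-1 + i \sqrt{7}\right)^{2}\right)^{2}$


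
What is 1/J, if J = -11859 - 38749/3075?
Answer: -3075/36505174 ≈ -8.4235e-5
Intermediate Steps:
J = -36505174/3075 (J = -11859 - 38749/3075 = -36505174/3075 ≈ -11872.)
1/J = 1/(-36505174/3075) = -3075/36505174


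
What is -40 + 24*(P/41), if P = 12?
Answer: -1352/41 ≈ -32.976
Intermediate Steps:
-40 + 24*(P/41) = -40 + 24*(12/41) = -40 + 288/41 = -1352/41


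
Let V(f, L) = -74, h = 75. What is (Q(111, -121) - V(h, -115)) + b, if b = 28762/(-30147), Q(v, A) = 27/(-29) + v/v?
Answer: 63921658/874263 ≈ 73.115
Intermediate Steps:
Q(v, A) = 2/29 (Q(v, A) = 27*(-1/29) + 1 = -27/29 + 1 = 2/29)
b = -28762/30147 (b = 28762*(-1/30147) = -28762/30147 ≈ -0.95406)
(Q(111, -121) - V(h, -115)) + b = (2/29 - 1*(-74)) - 28762/30147 = (2/29 + 74) - 28762/30147 = 2148/29 - 28762/30147 = 63921658/874263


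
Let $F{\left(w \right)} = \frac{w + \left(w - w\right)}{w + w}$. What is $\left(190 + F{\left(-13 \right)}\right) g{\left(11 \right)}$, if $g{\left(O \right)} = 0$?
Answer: $0$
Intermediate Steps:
$F{\left(w \right)} = \frac{1}{2}$ ($F{\left(w \right)} = \frac{w + 0}{2 w} = w \frac{1}{2 w} = \frac{1}{2}$)
$\left(190 + F{\left(-13 \right)}\right) g{\left(11 \right)} = \left(190 + \frac{1}{2}\right) 0 = \frac{381}{2} \cdot 0 = 0$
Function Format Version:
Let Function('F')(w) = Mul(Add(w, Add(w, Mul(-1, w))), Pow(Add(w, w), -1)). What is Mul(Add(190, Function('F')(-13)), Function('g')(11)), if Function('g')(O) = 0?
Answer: 0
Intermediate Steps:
Function('F')(w) = Rational(1, 2) (Function('F')(w) = Mul(Add(w, 0), Pow(Mul(2, w), -1)) = Mul(w, Mul(Rational(1, 2), Pow(w, -1))) = Rational(1, 2))
Mul(Add(190, Function('F')(-13)), Function('g')(11)) = Mul(Add(190, Rational(1, 2)), 0) = Mul(Rational(381, 2), 0) = 0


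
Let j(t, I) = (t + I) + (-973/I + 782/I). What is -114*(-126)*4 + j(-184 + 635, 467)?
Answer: 27260467/467 ≈ 58374.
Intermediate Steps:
j(t, I) = I + t - 191/I (j(t, I) = (I + t) - 191/I = I + t - 191/I)
-114*(-126)*4 + j(-184 + 635, 467) = -114*(-126)*4 + (467 + (-184 + 635) - 191/467) = 14364*4 + (467 + 451 - 191*1/467) = 57456 + (467 + 451 - 191/467) = 57456 + 428515/467 = 27260467/467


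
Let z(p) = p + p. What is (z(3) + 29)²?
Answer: 1225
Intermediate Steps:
z(p) = 2*p
(z(3) + 29)² = (2*3 + 29)² = (6 + 29)² = 35² = 1225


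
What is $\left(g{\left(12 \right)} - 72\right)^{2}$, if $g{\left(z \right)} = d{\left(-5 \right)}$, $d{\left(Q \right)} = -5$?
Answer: $5929$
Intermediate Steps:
$g{\left(z \right)} = -5$
$\left(g{\left(12 \right)} - 72\right)^{2} = \left(-5 - 72\right)^{2} = \left(-77\right)^{2} = 5929$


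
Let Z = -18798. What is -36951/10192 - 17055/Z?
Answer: -6676671/2456272 ≈ -2.7182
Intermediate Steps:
-36951/10192 - 17055/Z = -36951/10192 - 17055/(-18798) = -36951*1/10192 - 17055*(-1/18798) = -36951/10192 + 5685/6266 = -6676671/2456272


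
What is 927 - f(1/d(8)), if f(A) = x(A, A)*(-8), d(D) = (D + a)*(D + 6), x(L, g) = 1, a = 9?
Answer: 935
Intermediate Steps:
d(D) = (6 + D)*(9 + D) (d(D) = (D + 9)*(D + 6) = (9 + D)*(6 + D) = (6 + D)*(9 + D))
f(A) = -8 (f(A) = 1*(-8) = -8)
927 - f(1/d(8)) = 927 - 1*(-8) = 927 + 8 = 935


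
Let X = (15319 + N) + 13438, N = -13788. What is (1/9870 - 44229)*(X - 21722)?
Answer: 982652055479/3290 ≈ 2.9868e+8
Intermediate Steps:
X = 14969 (X = (15319 - 13788) + 13438 = 1531 + 13438 = 14969)
(1/9870 - 44229)*(X - 21722) = (1/9870 - 44229)*(14969 - 21722) = (1/9870 - 44229)*(-6753) = -436540229/9870*(-6753) = 982652055479/3290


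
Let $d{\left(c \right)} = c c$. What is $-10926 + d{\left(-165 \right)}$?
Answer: $16299$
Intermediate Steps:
$d{\left(c \right)} = c^{2}$
$-10926 + d{\left(-165 \right)} = -10926 + \left(-165\right)^{2} = -10926 + 27225 = 16299$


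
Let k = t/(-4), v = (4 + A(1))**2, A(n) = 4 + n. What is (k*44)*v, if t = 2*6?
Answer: -10692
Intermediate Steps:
t = 12
v = 81 (v = (4 + (4 + 1))**2 = (4 + 5)**2 = 9**2 = 81)
k = -3 (k = 12/(-4) = -1/4*12 = -3)
(k*44)*v = -3*44*81 = -132*81 = -10692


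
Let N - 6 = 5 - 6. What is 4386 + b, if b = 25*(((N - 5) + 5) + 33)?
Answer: 5336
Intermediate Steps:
N = 5 (N = 6 + (5 - 6) = 6 - 1 = 5)
b = 950 (b = 25*(((5 - 5) + 5) + 33) = 25*((0 + 5) + 33) = 25*(5 + 33) = 25*38 = 950)
4386 + b = 4386 + 950 = 5336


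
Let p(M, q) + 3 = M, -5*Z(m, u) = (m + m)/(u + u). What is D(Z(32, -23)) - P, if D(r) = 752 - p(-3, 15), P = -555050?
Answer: 555808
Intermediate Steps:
Z(m, u) = -m/(5*u) (Z(m, u) = -(m + m)/(5*(u + u)) = -2*m/(5*(2*u)) = -2*m*1/(2*u)/5 = -m/(5*u))
p(M, q) = -3 + M
D(r) = 758 (D(r) = 752 - (-3 - 3) = 752 - 1*(-6) = 752 + 6 = 758)
D(Z(32, -23)) - P = 758 - 1*(-555050) = 758 + 555050 = 555808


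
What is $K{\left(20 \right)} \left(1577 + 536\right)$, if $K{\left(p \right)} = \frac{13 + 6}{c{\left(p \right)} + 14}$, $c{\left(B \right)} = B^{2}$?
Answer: $\frac{40147}{414} \approx 96.973$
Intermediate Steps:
$K{\left(p \right)} = \frac{19}{14 + p^{2}}$ ($K{\left(p \right)} = \frac{13 + 6}{p^{2} + 14} = \frac{19}{14 + p^{2}}$)
$K{\left(20 \right)} \left(1577 + 536\right) = \frac{19}{14 + 20^{2}} \left(1577 + 536\right) = \frac{19}{14 + 400} \cdot 2113 = \frac{19}{414} \cdot 2113 = \frac{40147}{414}$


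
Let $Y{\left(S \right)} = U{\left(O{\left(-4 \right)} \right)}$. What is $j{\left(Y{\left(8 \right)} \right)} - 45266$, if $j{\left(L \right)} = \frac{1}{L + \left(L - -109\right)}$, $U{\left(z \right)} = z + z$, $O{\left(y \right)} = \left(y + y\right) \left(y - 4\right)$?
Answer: $- \frac{16522089}{365} \approx -45266.0$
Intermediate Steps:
$O{\left(y \right)} = 2 y \left(-4 + y\right)$
$U{\left(z \right)} = 2 z$
$Y{\left(S \right)} = 128$ ($Y{\left(S \right)} = 2 \cdot 2 \left(-4\right) \left(-4 - 4\right) = 2 \cdot 2 \left(-4\right) \left(-8\right) = 2 \cdot 64 = 128$)
$j{\left(L \right)} = \frac{1}{109 + 2 L}$ ($j{\left(L \right)} = \frac{1}{L + \left(L + 109\right)} = \frac{1}{L + \left(109 + L\right)} = \frac{1}{109 + 2 L}$)
$j{\left(Y{\left(8 \right)} \right)} - 45266 = \frac{1}{109 + 2 \cdot 128} - 45266 = \frac{1}{109 + 256} - 45266 = \frac{1}{365} - 45266 = - \frac{16522089}{365}$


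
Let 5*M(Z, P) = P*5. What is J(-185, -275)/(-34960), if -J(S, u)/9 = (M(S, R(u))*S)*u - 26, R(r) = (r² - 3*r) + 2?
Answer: 17502729633/17480 ≈ 1.0013e+6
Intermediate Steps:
R(r) = 2 + r² - 3*r
M(Z, P) = P (M(Z, P) = (P*5)/5 = (5*P)/5 = P)
J(S, u) = 234 - 9*S*u*(2 + u² - 3*u) (J(S, u) = -9*(((2 + u² - 3*u)*S)*u - 26) = -9*((S*(2 + u² - 3*u))*u - 26) = -9*(S*u*(2 + u² - 3*u) - 26) = -9*(-26 + S*u*(2 + u² - 3*u)) = 234 - 9*S*u*(2 + u² - 3*u))
J(-185, -275)/(-34960) = (234 - 9*(-185)*(-275)*(2 + (-275)² - 3*(-275)))/(-34960) = (234 - 9*(-185)*(-275)*(2 + 75625 + 825))*(-1/34960) = (234 - 9*(-185)*(-275)*76452)*(-1/34960) = (234 - 35005459500)*(-1/34960) = -35005459266*(-1/34960) = 17502729633/17480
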